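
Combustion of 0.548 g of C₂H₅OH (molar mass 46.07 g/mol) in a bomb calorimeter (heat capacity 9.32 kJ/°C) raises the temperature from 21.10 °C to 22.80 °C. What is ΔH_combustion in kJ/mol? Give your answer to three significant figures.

ΔH = -1330 kJ/mol

ΔT = 22.80 − 21.10 = 1.70 °C
q_cal = C_cal × ΔT = 9.32 × 1.70 = 15.844 kJ
n = 0.548 / 46.07 = 0.01189 mol
q_rxn = −q_cal = -15.844 kJ
ΔH = -15.844 / 0.01189 = -1333 kJ/mol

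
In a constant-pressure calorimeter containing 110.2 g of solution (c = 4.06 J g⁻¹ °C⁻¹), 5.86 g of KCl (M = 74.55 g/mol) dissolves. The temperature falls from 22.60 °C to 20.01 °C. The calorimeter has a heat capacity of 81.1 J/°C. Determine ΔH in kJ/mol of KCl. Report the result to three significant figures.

ΔH = 17.4 kJ/mol

|ΔT| = |20.01 − 22.60| = 2.59 °C
|q_surr| = (110.2 × 4.06 + 81.1) × 2.59 = 528.512 × 2.59 = 1369 J
n(KCl) = 5.86 / 74.55 = 0.07860 mol
Temperature fell, so q_rxn = +|q_surr| = 1.369 kJ
ΔH = q_rxn / n = 17.42 kJ/mol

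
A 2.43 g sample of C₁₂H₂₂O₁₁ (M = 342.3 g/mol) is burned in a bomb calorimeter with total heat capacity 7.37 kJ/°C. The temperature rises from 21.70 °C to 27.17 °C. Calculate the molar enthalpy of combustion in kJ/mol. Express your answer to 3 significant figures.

ΔT = 27.17 − 21.70 = 5.47 °C
q_cal = C_cal × ΔT = 7.37 × 5.47 = 40.3139 kJ
n = 2.43 / 342.3 = 0.007099 mol
q_rxn = −q_cal = -40.3139 kJ
ΔH = -40.3139 / 0.007099 = -5679 kJ/mol

ΔH = -5680 kJ/mol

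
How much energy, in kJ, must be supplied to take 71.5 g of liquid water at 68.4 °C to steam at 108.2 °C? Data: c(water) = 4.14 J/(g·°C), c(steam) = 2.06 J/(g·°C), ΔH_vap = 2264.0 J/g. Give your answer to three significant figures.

q1 (heat water 68.4→100.0 °C): 71.5 × 4.14 × 31.6 = 9354 J
q2 (vaporize at 100 °C): 71.5 × 2264.0 = 161876 J
q3 (heat steam 100.0→108.2 °C): 71.5 × 2.06 × 8.2 = 1208 J
Total: 9354 + 161876 + 1208 = 172438 J = 172 kJ

q = 172 kJ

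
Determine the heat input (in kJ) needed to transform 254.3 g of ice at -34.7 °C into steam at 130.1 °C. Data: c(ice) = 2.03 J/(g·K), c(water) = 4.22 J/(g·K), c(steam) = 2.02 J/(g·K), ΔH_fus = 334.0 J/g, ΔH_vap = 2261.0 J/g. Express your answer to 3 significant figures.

q1 (heat ice -34.7→0.0 °C): 254.3 × 2.03 × 34.7 = 17913 J
q2 (melt at 0 °C): 254.3 × 334.0 = 84936 J
q3 (heat water 0.0→100.0 °C): 254.3 × 4.22 × 100.0 = 107315 J
q4 (vaporize at 100 °C): 254.3 × 2261.0 = 574972 J
q5 (heat steam 100.0→130.1 °C): 254.3 × 2.02 × 30.1 = 15462 J
Total: 17913 + 84936 + 107315 + 574972 + 15462 = 800598 J = 801 kJ

q = 801 kJ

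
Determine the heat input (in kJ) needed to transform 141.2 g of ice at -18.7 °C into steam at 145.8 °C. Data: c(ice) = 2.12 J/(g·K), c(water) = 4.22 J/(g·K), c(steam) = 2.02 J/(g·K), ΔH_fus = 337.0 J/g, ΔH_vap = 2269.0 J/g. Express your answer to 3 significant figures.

q1 (heat ice -18.7→0.0 °C): 141.2 × 2.12 × 18.7 = 5598 J
q2 (melt at 0 °C): 141.2 × 337.0 = 47584 J
q3 (heat water 0.0→100.0 °C): 141.2 × 4.22 × 100.0 = 59586 J
q4 (vaporize at 100 °C): 141.2 × 2269.0 = 320383 J
q5 (heat steam 100.0→145.8 °C): 141.2 × 2.02 × 45.8 = 13063 J
Total: 5598 + 47584 + 59586 + 320383 + 13063 = 446214 J = 446 kJ

q = 446 kJ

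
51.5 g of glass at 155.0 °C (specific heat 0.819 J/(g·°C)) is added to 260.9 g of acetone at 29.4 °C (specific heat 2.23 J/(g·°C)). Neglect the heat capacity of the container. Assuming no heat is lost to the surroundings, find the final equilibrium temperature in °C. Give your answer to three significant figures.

Heat lost by glass = heat gained by acetone.
(51.5)(0.819)(155.0 − T) = (260.9)(2.23)(T − 29.4)
42.1785 (155.0 − T) = 581.807 (T − 29.4)
6537.7 − 42.1785 T = 581.807 T − 17105
23642.7 = 623.9855 T
T = 37.89 °C

T_f = 37.9 °C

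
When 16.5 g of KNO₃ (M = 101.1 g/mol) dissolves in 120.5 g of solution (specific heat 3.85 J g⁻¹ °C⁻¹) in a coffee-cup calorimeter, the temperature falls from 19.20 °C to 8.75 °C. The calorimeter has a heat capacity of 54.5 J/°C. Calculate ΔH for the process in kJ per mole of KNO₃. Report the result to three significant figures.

ΔH = 33.2 kJ/mol

|ΔT| = |8.75 − 19.20| = 10.45 °C
|q_surr| = (120.5 × 3.85 + 54.5) × 10.45 = 518.425 × 10.45 = 5418 J
n(KNO₃) = 16.5 / 101.1 = 0.1632 mol
Temperature fell, so q_rxn = +|q_surr| = 5.418 kJ
ΔH = q_rxn / n = 33.20 kJ/mol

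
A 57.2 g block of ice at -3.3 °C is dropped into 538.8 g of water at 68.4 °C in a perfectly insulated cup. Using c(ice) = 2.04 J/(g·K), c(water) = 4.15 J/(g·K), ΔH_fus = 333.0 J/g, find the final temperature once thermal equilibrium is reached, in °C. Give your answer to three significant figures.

T_f = 54.0 °C

Heat to bring ice to 0 °C and melt it: q₁ = 57.2×2.04×3.3 + 57.2×333.0 = 19433 J
Heat the water can supply cooling to 0 °C: 538.8×4.15×68.4 = 152944 J > q₁, so all ice melts.
Energy balance: 538.8×4.15×(68.4 − T) = 19433 + 57.2×4.15×(T − 0)
2236.02(68.4 − T) = 19433 + 237.38 T
152944 − 19433 = 2473.40 T
T = 133511 / 2473.40 = 53.98 °C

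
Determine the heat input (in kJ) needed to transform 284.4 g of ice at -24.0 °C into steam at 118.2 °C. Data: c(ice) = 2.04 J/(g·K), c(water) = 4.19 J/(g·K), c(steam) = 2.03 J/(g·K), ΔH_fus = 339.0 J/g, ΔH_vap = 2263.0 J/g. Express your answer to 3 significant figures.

q = 884 kJ

q1 (heat ice -24.0→0.0 °C): 284.4 × 2.04 × 24.0 = 13924 J
q2 (melt at 0 °C): 284.4 × 339.0 = 96412 J
q3 (heat water 0.0→100.0 °C): 284.4 × 4.19 × 100.0 = 119164 J
q4 (vaporize at 100 °C): 284.4 × 2263.0 = 643597 J
q5 (heat steam 100.0→118.2 °C): 284.4 × 2.03 × 18.2 = 10507 J
Total: 13924 + 96412 + 119164 + 643597 + 10507 = 883604 J = 884 kJ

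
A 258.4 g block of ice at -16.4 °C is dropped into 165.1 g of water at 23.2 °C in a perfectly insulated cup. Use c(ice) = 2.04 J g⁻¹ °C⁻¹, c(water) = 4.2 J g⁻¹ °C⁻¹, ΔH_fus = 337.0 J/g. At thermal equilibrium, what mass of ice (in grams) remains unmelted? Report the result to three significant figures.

m_ice remaining = 236 g

Heat to warm all ice to 0 °C: 258.4×2.04×16.4 = 8645.0 J
Heat released by water cooling to 0 °C: 165.1×4.2×23.2 = 16087 J
16087 J < 8645.0 + 258.4×337.0 = 95725.8 J, so not all ice melts; final T = 0 °C.
Heat left for melting: 16087 − 8645.0 = 7442.0 J
Mass melted = 7442.0 / 337.0 = 22.08 g
Ice remaining = 258.4 − 22.08 = 236.32 g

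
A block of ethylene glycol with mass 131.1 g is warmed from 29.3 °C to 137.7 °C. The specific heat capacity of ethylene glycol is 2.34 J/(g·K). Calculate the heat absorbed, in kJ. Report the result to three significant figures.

q = 33.3 kJ

q = m c ΔT = 131.1 × 2.34 × (137.7 − 29.3)
q = 131.1 × 2.34 × 108.4 = 33250 J = 33.3 kJ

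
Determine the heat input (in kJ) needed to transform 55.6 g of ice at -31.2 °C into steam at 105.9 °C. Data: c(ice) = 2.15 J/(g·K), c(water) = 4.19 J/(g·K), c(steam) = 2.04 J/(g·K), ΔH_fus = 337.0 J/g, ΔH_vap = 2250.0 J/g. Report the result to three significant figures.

q = 172 kJ

q1 (heat ice -31.2→0.0 °C): 55.6 × 2.15 × 31.2 = 3730 J
q2 (melt at 0 °C): 55.6 × 337.0 = 18737 J
q3 (heat water 0.0→100.0 °C): 55.6 × 4.19 × 100.0 = 23296 J
q4 (vaporize at 100 °C): 55.6 × 2250.0 = 125100 J
q5 (heat steam 100.0→105.9 °C): 55.6 × 2.04 × 5.9 = 669 J
Total: 3730 + 18737 + 23296 + 125100 + 669 = 171532 J = 172 kJ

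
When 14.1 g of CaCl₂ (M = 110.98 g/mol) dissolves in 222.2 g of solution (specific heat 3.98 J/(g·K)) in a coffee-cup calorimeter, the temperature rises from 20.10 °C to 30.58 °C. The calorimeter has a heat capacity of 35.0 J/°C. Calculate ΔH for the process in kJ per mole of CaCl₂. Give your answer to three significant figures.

ΔH = -75.8 kJ/mol

|ΔT| = |30.58 − 20.10| = 10.48 °C
|q_surr| = (222.2 × 3.98 + 35.0) × 10.48 = 919.356 × 10.48 = 9634.9 J
n(CaCl₂) = 14.1 / 110.98 = 0.12705 mol
Temperature rose, so q_rxn = −|q_surr| = -9.6349 kJ
ΔH = q_rxn / n = -75.84 kJ/mol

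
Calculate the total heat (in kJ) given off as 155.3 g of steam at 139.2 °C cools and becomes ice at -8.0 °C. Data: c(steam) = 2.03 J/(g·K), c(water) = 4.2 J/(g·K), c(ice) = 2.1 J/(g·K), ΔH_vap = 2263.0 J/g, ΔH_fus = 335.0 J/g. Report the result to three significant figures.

q = 484 kJ

q1 (cool steam 139.2→100 °C): 155.3 × 2.03 × 39.2 = 12358 J
q2 (condense at 100 °C): 155.3 × 2263.0 = 351444 J
q3 (cool water 100→0 °C): 155.3 × 4.2 × 100.0 = 65226 J
q4 (freeze at 0 °C): 155.3 × 335.0 = 52026 J
q5 (cool ice 0→-8.0 °C): 155.3 × 2.1 × 8.0 = 2609 J
Total: 12358 + 351444 + 65226 + 52026 + 2609 = 483663 J = 484 kJ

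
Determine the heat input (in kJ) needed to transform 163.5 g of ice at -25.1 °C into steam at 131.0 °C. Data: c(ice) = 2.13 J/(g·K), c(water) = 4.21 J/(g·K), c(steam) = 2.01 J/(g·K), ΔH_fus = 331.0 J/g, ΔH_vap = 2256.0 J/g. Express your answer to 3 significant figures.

q = 511 kJ

q1 (heat ice -25.1→0.0 °C): 163.5 × 2.13 × 25.1 = 8741 J
q2 (melt at 0 °C): 163.5 × 331.0 = 54119 J
q3 (heat water 0.0→100.0 °C): 163.5 × 4.21 × 100.0 = 68834 J
q4 (vaporize at 100 °C): 163.5 × 2256.0 = 368856 J
q5 (heat steam 100.0→131.0 °C): 163.5 × 2.01 × 31.0 = 10188 J
Total: 8741 + 54119 + 68834 + 368856 + 10188 = 510738 J = 511 kJ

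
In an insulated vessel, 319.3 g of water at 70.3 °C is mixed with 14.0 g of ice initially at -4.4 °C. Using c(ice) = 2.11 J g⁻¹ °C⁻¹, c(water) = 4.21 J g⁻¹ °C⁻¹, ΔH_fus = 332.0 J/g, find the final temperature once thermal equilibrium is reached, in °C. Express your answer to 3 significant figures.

Heat to bring ice to 0 °C and melt it: q₁ = 14.0×2.11×4.4 + 14.0×332.0 = 4778.0 J
Heat the water can supply cooling to 0 °C: 319.3×4.21×70.3 = 94501.0 J > q₁, so all ice melts.
Energy balance: 319.3×4.21×(70.3 − T) = 4778.0 + 14.0×4.21×(T − 0)
1344.253(70.3 − T) = 4778.0 + 58.94 T
94501.0 − 4778.0 = 1403.193 T
T = 89723.0 / 1403.193 = 63.94 °C

T_f = 63.9 °C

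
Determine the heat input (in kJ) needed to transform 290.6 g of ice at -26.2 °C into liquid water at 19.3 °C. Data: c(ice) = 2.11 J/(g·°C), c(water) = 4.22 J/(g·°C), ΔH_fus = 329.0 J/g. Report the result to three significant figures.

q1 (heat ice -26.2→0.0 °C): 290.6 × 2.11 × 26.2 = 16065 J
q2 (melt at 0 °C): 290.6 × 329.0 = 95607 J
q3 (heat water 0.0→19.3 °C): 290.6 × 4.22 × 19.3 = 23668 J
Total: 16065 + 95607 + 23668 = 135340 J = 135 kJ

q = 135 kJ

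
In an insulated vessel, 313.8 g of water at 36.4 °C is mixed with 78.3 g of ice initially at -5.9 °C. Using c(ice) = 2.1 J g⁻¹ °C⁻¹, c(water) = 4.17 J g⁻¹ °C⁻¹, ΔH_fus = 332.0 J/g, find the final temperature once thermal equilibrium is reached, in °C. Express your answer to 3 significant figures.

T_f = 12.6 °C

Heat to bring ice to 0 °C and melt it: q₁ = 78.3×2.1×5.9 + 78.3×332.0 = 26966 J
Heat the water can supply cooling to 0 °C: 313.8×4.17×36.4 = 47631.1 J > q₁, so all ice melts.
Energy balance: 313.8×4.17×(36.4 − T) = 26966 + 78.3×4.17×(T − 0)
1308.546(36.4 − T) = 26966 + 326.511 T
47631.1 − 26966 = 1635.057 T
T = 20665.1 / 1635.057 = 12.64 °C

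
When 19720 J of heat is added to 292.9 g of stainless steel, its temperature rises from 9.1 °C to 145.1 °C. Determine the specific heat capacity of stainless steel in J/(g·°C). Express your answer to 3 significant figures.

c = q / (m ΔT) = 19720 / (292.9 × 136.0)
c = 19720 / 39834.4 = 0.495 J/(g·°C)

c = 0.495 J/(g·°C)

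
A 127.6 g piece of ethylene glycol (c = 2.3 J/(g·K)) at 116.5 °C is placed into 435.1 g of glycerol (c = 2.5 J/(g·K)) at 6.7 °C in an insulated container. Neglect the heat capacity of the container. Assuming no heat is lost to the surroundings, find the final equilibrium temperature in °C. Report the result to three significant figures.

Heat lost by ethylene glycol = heat gained by glycerol.
(127.6)(2.3)(116.5 − T) = (435.1)(2.5)(T − 6.7)
293.48 (116.5 − T) = 1087.75 (T − 6.7)
34190 − 293.48 T = 1087.75 T − 7287.9
41477.9 = 1381.23 T
T = 30.03 °C

T_f = 30.0 °C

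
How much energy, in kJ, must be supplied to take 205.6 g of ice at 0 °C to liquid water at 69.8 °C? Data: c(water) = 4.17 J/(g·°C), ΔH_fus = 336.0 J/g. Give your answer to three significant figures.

q1 (melt at 0 °C): 205.6 × 336.0 = 69082 J
q2 (heat water 0.0→69.8 °C): 205.6 × 4.17 × 69.8 = 59843 J
Total: 69082 + 59843 = 128925 J = 129 kJ

q = 129 kJ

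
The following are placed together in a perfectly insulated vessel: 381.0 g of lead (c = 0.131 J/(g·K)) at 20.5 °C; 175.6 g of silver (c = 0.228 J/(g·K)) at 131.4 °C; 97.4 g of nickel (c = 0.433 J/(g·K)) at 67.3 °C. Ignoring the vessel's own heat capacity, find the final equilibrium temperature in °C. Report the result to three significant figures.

Σ mᵢcᵢ(T − Tᵢ) = 0  ⇒  T = Σ mᵢcᵢTᵢ / Σ mᵢcᵢ
Σ mᵢcᵢ = 381.0×0.131 + 175.6×0.228 + 97.4×0.433 = 132.1220
Σ mᵢcᵢTᵢ = 49.911×20.5 + 40.0368×131.4 + 42.1742×67.3 = 9122.3
T = 9122.3 / 132.1220 = 69.04 °C

T_f = 69.0 °C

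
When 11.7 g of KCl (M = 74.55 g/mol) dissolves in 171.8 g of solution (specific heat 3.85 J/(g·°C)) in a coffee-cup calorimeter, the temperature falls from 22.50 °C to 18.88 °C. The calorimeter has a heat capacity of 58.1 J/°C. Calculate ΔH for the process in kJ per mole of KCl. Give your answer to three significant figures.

ΔH = 16.6 kJ/mol

|ΔT| = |18.88 − 22.50| = 3.62 °C
|q_surr| = (171.8 × 3.85 + 58.1) × 3.62 = 719.53 × 3.62 = 2605 J
n(KCl) = 11.7 / 74.55 = 0.1569 mol
Temperature fell, so q_rxn = +|q_surr| = 2.605 kJ
ΔH = q_rxn / n = 16.60 kJ/mol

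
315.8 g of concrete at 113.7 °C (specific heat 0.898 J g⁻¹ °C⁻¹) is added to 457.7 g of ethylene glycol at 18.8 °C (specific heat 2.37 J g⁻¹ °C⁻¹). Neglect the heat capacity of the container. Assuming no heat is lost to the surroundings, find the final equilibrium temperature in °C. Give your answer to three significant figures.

T_f = 38.5 °C

Heat lost by concrete = heat gained by ethylene glycol.
(315.8)(0.898)(113.7 − T) = (457.7)(2.37)(T − 18.8)
283.5884 (113.7 − T) = 1084.749 (T − 18.8)
32244 − 283.5884 T = 1084.749 T − 20393
52637 = 1368.3374 T
T = 38.47 °C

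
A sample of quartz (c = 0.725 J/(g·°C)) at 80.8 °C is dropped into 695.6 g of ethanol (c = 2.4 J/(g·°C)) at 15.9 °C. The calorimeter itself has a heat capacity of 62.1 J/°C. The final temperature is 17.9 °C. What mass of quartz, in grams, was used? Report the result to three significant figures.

m = 75.9 g

q_gained = (695.6 × 2.4 + 62.1) × (17.9 − 15.9) = 3463 J
q_lost = m × 0.725 × (80.8 − 17.9) = 45.6025 m
m = 3463 / 45.6025 = 75.9 g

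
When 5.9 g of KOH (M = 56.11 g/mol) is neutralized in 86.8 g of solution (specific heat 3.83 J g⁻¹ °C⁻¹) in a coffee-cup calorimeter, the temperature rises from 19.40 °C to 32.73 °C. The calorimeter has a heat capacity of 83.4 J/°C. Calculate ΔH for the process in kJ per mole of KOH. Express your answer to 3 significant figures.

ΔH = -52.7 kJ/mol

|ΔT| = |32.73 − 19.40| = 13.33 °C
|q_surr| = (86.8 × 3.83 + 83.4) × 13.33 = 415.844 × 13.33 = 5543 J
n(KOH) = 5.9 / 56.11 = 0.1052 mol
Temperature rose, so q_rxn = −|q_surr| = -5.543 kJ
ΔH = q_rxn / n = -52.69 kJ/mol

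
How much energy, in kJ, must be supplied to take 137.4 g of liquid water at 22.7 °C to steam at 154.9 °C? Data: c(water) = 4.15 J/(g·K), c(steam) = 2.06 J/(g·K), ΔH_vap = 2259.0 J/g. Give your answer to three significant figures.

q1 (heat water 22.7→100.0 °C): 137.4 × 4.15 × 77.3 = 44077 J
q2 (vaporize at 100 °C): 137.4 × 2259.0 = 310387 J
q3 (heat steam 100.0→154.9 °C): 137.4 × 2.06 × 54.9 = 15539 J
Total: 44077 + 310387 + 15539 = 370003 J = 370 kJ

q = 370 kJ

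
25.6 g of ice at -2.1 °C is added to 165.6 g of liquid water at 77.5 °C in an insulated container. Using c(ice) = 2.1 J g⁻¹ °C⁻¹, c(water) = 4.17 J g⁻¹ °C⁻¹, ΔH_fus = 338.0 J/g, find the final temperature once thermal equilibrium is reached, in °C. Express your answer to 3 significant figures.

T_f = 56.1 °C

Heat to bring ice to 0 °C and melt it: q₁ = 25.6×2.1×2.1 + 25.6×338.0 = 8765.7 J
Heat the water can supply cooling to 0 °C: 165.6×4.17×77.5 = 53517.8 J > q₁, so all ice melts.
Energy balance: 165.6×4.17×(77.5 − T) = 8765.7 + 25.6×4.17×(T − 0)
690.552(77.5 − T) = 8765.7 + 106.752 T
53517.8 − 8765.7 = 797.304 T
T = 44752.1 / 797.304 = 56.13 °C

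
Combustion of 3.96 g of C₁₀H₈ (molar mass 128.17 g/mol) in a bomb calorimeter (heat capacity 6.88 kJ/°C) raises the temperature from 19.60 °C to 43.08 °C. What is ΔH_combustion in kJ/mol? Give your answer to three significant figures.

ΔT = 43.08 − 19.60 = 23.48 °C
q_cal = C_cal × ΔT = 6.88 × 23.48 = 161.5424 kJ
n = 3.96 / 128.17 = 0.03090 mol
q_rxn = −q_cal = -161.5424 kJ
ΔH = -161.5424 / 0.03090 = -5228 kJ/mol

ΔH = -5230 kJ/mol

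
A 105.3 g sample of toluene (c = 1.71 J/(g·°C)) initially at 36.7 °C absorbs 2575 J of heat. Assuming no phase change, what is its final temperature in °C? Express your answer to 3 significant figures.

T_f = 51.0 °C

ΔT = q / (m c) = 2575 / (105.3 × 1.71) = 14.30 °C
T_f = 36.7 + 14.30 = 51.00 °C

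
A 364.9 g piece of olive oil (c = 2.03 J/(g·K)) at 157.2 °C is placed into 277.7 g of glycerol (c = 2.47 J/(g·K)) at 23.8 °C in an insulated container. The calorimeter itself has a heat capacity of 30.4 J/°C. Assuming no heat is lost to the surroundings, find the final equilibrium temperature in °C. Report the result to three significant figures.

T_f = 91.6 °C

Heat lost by olive oil = heat gained by glycerol + calorimeter.
(364.9)(2.03)(157.2 − T) = [(277.7)(2.47) + 30.4](T − 23.8)
740.747 (157.2 − T) = 716.319 (T − 23.8)
116450 − 740.747 T = 716.319 T − 17048
133498 = 1457.066 T
T = 91.62 °C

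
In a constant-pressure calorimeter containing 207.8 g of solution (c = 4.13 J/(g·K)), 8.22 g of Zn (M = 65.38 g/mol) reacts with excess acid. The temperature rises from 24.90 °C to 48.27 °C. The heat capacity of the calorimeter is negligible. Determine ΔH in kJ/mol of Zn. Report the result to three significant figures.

|ΔT| = |48.27 − 24.90| = 23.37 °C
|q_surr| = (207.8 × 4.13) × 23.37 = 858.214 × 23.37 = 20060 J
n(Zn) = 8.22 / 65.38 = 0.1257 mol
Temperature rose, so q_rxn = −|q_surr| = -20.06 kJ
ΔH = q_rxn / n = -159.6 kJ/mol

ΔH = -160 kJ/mol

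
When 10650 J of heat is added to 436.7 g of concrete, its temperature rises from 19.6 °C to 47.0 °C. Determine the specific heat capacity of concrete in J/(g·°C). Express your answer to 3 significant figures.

c = 0.890 J/(g·°C)

c = q / (m ΔT) = 10650 / (436.7 × 27.4)
c = 10650 / 11965.58 = 0.890 J/(g·°C)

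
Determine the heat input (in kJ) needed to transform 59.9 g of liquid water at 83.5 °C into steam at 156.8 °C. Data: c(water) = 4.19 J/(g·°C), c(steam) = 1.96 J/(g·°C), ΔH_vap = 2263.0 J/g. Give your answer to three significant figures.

q = 146 kJ

q1 (heat water 83.5→100.0 °C): 59.9 × 4.19 × 16.5 = 4141 J
q2 (vaporize at 100 °C): 59.9 × 2263.0 = 135554 J
q3 (heat steam 100.0→156.8 °C): 59.9 × 1.96 × 56.8 = 6669 J
Total: 4141 + 135554 + 6669 = 146364 J = 146 kJ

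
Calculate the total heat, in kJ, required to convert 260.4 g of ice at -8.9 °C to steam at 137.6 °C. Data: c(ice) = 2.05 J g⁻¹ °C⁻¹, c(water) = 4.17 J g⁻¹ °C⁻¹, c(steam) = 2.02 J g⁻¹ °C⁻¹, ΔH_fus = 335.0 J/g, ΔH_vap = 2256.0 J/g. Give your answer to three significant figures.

q1 (heat ice -8.9→0.0 °C): 260.4 × 2.05 × 8.9 = 4751 J
q2 (melt at 0 °C): 260.4 × 335.0 = 87234 J
q3 (heat water 0.0→100.0 °C): 260.4 × 4.17 × 100.0 = 108587 J
q4 (vaporize at 100 °C): 260.4 × 2256.0 = 587462 J
q5 (heat steam 100.0→137.6 °C): 260.4 × 2.02 × 37.6 = 19778 J
Total: 4751 + 87234 + 108587 + 587462 + 19778 = 807812 J = 808 kJ

q = 808 kJ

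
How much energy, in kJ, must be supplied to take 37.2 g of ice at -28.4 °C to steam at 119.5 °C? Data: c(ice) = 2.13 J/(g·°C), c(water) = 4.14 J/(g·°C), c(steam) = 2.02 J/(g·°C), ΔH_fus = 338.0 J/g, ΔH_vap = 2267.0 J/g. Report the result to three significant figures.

q1 (heat ice -28.4→0.0 °C): 37.2 × 2.13 × 28.4 = 2250 J
q2 (melt at 0 °C): 37.2 × 338.0 = 12574 J
q3 (heat water 0.0→100.0 °C): 37.2 × 4.14 × 100.0 = 15401 J
q4 (vaporize at 100 °C): 37.2 × 2267.0 = 84332 J
q5 (heat steam 100.0→119.5 °C): 37.2 × 2.02 × 19.5 = 1465 J
Total: 2250 + 12574 + 15401 + 84332 + 1465 = 116022 J = 116 kJ

q = 116 kJ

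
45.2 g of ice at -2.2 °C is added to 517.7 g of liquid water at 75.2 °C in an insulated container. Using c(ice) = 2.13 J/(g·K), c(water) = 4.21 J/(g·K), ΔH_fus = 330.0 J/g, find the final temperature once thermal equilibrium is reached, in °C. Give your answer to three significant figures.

T_f = 62.8 °C

Heat to bring ice to 0 °C and melt it: q₁ = 45.2×2.13×2.2 + 45.2×330.0 = 15128 J
Heat the water can supply cooling to 0 °C: 517.7×4.21×75.2 = 163900 J > q₁, so all ice melts.
Energy balance: 517.7×4.21×(75.2 − T) = 15128 + 45.2×4.21×(T − 0)
2179.517(75.2 − T) = 15128 + 190.292 T
163900 − 15128 = 2369.809 T
T = 148772 / 2369.809 = 62.78 °C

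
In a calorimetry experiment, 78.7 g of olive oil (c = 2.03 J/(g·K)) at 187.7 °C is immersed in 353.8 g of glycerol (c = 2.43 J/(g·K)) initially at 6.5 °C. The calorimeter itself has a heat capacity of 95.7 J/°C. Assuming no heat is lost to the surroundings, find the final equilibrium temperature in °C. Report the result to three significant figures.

T_f = 32.5 °C

Heat lost by olive oil = heat gained by glycerol + calorimeter.
(78.7)(2.03)(187.7 − T) = [(353.8)(2.43) + 95.7](T − 6.5)
159.761 (187.7 − T) = 955.434 (T − 6.5)
29987 − 159.761 T = 955.434 T − 6210.3
36197.3 = 1115.195 T
T = 32.46 °C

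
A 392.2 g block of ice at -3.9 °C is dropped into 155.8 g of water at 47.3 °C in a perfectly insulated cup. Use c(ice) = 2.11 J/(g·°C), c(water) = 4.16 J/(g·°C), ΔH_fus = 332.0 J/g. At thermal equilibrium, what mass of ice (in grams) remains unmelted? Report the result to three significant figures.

m_ice remaining = 310 g

Heat to warm all ice to 0 °C: 392.2×2.11×3.9 = 3227.4 J
Heat released by water cooling to 0 °C: 155.8×4.16×47.3 = 30656 J
30656 J < 3227.4 + 392.2×332.0 = 133437.8 J, so not all ice melts; final T = 0 °C.
Heat left for melting: 30656 − 3227.4 = 27428.6 J
Mass melted = 27428.6 / 332.0 = 82.62 g
Ice remaining = 392.2 − 82.62 = 309.58 g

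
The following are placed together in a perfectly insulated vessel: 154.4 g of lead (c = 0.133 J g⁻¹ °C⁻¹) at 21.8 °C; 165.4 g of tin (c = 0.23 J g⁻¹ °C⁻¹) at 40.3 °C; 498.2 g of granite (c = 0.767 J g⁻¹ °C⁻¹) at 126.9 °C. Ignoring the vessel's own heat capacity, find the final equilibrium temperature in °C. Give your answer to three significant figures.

T_f = 115 °C

Σ mᵢcᵢ(T − Tᵢ) = 0  ⇒  T = Σ mᵢcᵢTᵢ / Σ mᵢcᵢ
Σ mᵢcᵢ = 154.4×0.133 + 165.4×0.23 + 498.2×0.767 = 440.6966
Σ mᵢcᵢTᵢ = 20.5352×21.8 + 38.042×40.3 + 382.1194×126.9 = 50472
T = 50472 / 440.6966 = 114.5 °C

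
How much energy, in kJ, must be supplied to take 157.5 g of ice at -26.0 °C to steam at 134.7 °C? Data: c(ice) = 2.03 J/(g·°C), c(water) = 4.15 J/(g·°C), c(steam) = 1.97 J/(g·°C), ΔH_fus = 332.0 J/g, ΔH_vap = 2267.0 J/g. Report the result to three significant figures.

q = 494 kJ

q1 (heat ice -26.0→0.0 °C): 157.5 × 2.03 × 26.0 = 8313 J
q2 (melt at 0 °C): 157.5 × 332.0 = 52290 J
q3 (heat water 0.0→100.0 °C): 157.5 × 4.15 × 100.0 = 65363 J
q4 (vaporize at 100 °C): 157.5 × 2267.0 = 357053 J
q5 (heat steam 100.0→134.7 °C): 157.5 × 1.97 × 34.7 = 10767 J
Total: 8313 + 52290 + 65363 + 357053 + 10767 = 493786 J = 494 kJ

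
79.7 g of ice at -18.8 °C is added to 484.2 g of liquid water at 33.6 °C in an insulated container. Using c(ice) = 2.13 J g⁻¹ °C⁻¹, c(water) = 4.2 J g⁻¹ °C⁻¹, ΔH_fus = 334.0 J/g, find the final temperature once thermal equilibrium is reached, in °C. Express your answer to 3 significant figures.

T_f = 16.3 °C

Heat to bring ice to 0 °C and melt it: q₁ = 79.7×2.13×18.8 + 79.7×334.0 = 29811 J
Heat the water can supply cooling to 0 °C: 484.2×4.2×33.6 = 68330.3 J > q₁, so all ice melts.
Energy balance: 484.2×4.2×(33.6 − T) = 29811 + 79.7×4.2×(T − 0)
2033.64(33.6 − T) = 29811 + 334.74 T
68330.3 − 29811 = 2368.38 T
T = 38519.3 / 2368.38 = 16.26 °C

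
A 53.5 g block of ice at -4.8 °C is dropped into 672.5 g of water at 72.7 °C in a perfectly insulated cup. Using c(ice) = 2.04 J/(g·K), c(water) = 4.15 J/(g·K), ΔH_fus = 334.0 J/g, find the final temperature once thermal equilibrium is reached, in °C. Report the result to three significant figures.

Heat to bring ice to 0 °C and melt it: q₁ = 53.5×2.04×4.8 + 53.5×334.0 = 18393 J
Heat the water can supply cooling to 0 °C: 672.5×4.15×72.7 = 202897 J > q₁, so all ice melts.
Energy balance: 672.5×4.15×(72.7 − T) = 18393 + 53.5×4.15×(T − 0)
2790.875(72.7 − T) = 18393 + 222.025 T
202897 − 18393 = 3012.900 T
T = 184504 / 3012.900 = 61.24 °C

T_f = 61.2 °C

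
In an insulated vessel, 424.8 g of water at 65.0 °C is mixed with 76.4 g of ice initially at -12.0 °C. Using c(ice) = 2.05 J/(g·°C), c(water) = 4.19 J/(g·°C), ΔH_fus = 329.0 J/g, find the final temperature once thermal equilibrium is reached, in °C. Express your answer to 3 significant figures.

Heat to bring ice to 0 °C and melt it: q₁ = 76.4×2.05×12.0 + 76.4×329.0 = 27015 J
Heat the water can supply cooling to 0 °C: 424.8×4.19×65.0 = 115694 J > q₁, so all ice melts.
Energy balance: 424.8×4.19×(65.0 − T) = 27015 + 76.4×4.19×(T − 0)
1779.912(65.0 − T) = 27015 + 320.116 T
115694 − 27015 = 2100.028 T
T = 88679 / 2100.028 = 42.23 °C

T_f = 42.2 °C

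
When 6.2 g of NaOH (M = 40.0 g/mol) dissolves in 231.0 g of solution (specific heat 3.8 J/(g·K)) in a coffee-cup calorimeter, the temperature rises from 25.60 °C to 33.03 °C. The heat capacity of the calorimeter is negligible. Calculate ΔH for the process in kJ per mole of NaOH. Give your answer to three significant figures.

|ΔT| = |33.03 − 25.60| = 7.43 °C
|q_surr| = (231.0 × 3.8) × 7.43 = 877.8 × 7.43 = 6522 J
n(NaOH) = 6.2 / 40.0 = 0.1550 mol
Temperature rose, so q_rxn = −|q_surr| = -6.522 kJ
ΔH = q_rxn / n = -42.08 kJ/mol

ΔH = -42.1 kJ/mol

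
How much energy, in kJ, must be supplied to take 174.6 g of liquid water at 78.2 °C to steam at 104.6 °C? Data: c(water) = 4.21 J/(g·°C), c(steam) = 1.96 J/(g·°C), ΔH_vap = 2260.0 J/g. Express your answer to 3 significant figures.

q = 412 kJ

q1 (heat water 78.2→100.0 °C): 174.6 × 4.21 × 21.8 = 16024 J
q2 (vaporize at 100 °C): 174.6 × 2260.0 = 394596 J
q3 (heat steam 100.0→104.6 °C): 174.6 × 1.96 × 4.6 = 1574 J
Total: 16024 + 394596 + 1574 = 412194 J = 412 kJ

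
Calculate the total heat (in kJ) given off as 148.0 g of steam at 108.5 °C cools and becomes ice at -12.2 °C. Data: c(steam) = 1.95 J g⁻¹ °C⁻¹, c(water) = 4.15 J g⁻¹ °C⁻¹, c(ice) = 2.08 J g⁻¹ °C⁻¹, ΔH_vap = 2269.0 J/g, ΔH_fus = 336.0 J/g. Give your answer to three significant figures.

q = 453 kJ

q1 (cool steam 108.5→100 °C): 148.0 × 1.95 × 8.5 = 2453 J
q2 (condense at 100 °C): 148.0 × 2269.0 = 335812 J
q3 (cool water 100→0 °C): 148.0 × 4.15 × 100.0 = 61420 J
q4 (freeze at 0 °C): 148.0 × 336.0 = 49728 J
q5 (cool ice 0→-12.2 °C): 148.0 × 2.08 × 12.2 = 3756 J
Total: 2453 + 335812 + 61420 + 49728 + 3756 = 453169 J = 453 kJ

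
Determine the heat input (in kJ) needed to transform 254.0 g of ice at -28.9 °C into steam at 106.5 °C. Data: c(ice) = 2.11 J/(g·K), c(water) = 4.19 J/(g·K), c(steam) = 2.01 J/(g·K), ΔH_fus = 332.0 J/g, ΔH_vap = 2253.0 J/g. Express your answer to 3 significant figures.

q1 (heat ice -28.9→0.0 °C): 254.0 × 2.11 × 28.9 = 15489 J
q2 (melt at 0 °C): 254.0 × 332.0 = 84328 J
q3 (heat water 0.0→100.0 °C): 254.0 × 4.19 × 100.0 = 106426 J
q4 (vaporize at 100 °C): 254.0 × 2253.0 = 572262 J
q5 (heat steam 100.0→106.5 °C): 254.0 × 2.01 × 6.5 = 3319 J
Total: 15489 + 84328 + 106426 + 572262 + 3319 = 781824 J = 782 kJ

q = 782 kJ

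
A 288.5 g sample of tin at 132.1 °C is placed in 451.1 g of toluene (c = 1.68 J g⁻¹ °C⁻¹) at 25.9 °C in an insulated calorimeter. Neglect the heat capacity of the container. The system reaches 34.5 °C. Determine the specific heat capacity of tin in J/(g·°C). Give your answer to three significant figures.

c = 0.231 J/(g·°C)

q_gained = (451.1 × 1.68) × (34.5 − 25.9) = 6517 J
q_lost = 288.5 × c × (132.1 − 34.5) = 28157.6 c
Set equal: c = 6517 / 28157.6 = 0.231 J/(g·°C)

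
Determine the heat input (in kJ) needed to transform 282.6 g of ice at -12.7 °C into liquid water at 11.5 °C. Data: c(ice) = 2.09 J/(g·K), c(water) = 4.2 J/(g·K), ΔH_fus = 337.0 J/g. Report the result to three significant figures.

q = 116 kJ

q1 (heat ice -12.7→0.0 °C): 282.6 × 2.09 × 12.7 = 7501 J
q2 (melt at 0 °C): 282.6 × 337.0 = 95236 J
q3 (heat water 0.0→11.5 °C): 282.6 × 4.2 × 11.5 = 13650 J
Total: 7501 + 95236 + 13650 = 116387 J = 116 kJ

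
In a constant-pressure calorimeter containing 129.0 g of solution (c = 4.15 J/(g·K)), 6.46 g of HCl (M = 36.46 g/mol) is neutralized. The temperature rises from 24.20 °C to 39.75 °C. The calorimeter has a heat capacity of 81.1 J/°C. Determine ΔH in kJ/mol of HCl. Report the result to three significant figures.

ΔH = -54.1 kJ/mol

|ΔT| = |39.75 − 24.20| = 15.55 °C
|q_surr| = (129.0 × 4.15 + 81.1) × 15.55 = 616.45 × 15.55 = 9586 J
n(HCl) = 6.46 / 36.46 = 0.1772 mol
Temperature rose, so q_rxn = −|q_surr| = -9.586 kJ
ΔH = q_rxn / n = -54.10 kJ/mol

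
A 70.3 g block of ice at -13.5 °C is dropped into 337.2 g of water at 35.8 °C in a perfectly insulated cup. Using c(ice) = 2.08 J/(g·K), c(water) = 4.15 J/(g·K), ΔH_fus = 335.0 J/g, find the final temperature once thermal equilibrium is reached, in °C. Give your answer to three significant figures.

T_f = 14.5 °C

Heat to bring ice to 0 °C and melt it: q₁ = 70.3×2.08×13.5 + 70.3×335.0 = 25525 J
Heat the water can supply cooling to 0 °C: 337.2×4.15×35.8 = 50097.8 J > q₁, so all ice melts.
Energy balance: 337.2×4.15×(35.8 − T) = 25525 + 70.3×4.15×(T − 0)
1399.38(35.8 − T) = 25525 + 291.745 T
50097.8 − 25525 = 1691.125 T
T = 24572.8 / 1691.125 = 14.53 °C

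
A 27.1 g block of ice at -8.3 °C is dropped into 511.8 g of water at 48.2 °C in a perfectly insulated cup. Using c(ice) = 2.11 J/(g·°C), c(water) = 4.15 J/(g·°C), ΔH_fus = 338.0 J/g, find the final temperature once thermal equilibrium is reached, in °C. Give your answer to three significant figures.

Heat to bring ice to 0 °C and melt it: q₁ = 27.1×2.11×8.3 + 27.1×338.0 = 9634.4 J
Heat the water can supply cooling to 0 °C: 511.8×4.15×48.2 = 102375 J > q₁, so all ice melts.
Energy balance: 511.8×4.15×(48.2 − T) = 9634.4 + 27.1×4.15×(T − 0)
2123.97(48.2 − T) = 9634.4 + 112.465 T
102375 − 9634.4 = 2236.435 T
T = 92740.6 / 2236.435 = 41.47 °C

T_f = 41.5 °C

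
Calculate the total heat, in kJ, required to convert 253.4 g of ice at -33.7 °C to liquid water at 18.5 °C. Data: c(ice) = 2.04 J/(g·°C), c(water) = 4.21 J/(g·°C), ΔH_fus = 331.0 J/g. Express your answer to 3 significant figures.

q1 (heat ice -33.7→0.0 °C): 253.4 × 2.04 × 33.7 = 17421 J
q2 (melt at 0 °C): 253.4 × 331.0 = 83875 J
q3 (heat water 0.0→18.5 °C): 253.4 × 4.21 × 18.5 = 19736 J
Total: 17421 + 83875 + 19736 = 121032 J = 121 kJ

q = 121 kJ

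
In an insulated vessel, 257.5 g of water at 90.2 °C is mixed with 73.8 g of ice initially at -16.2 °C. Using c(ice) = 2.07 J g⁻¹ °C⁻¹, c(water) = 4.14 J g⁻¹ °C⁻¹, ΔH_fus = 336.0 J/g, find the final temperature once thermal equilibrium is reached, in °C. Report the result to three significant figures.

T_f = 50.2 °C

Heat to bring ice to 0 °C and melt it: q₁ = 73.8×2.07×16.2 + 73.8×336.0 = 27272 J
Heat the water can supply cooling to 0 °C: 257.5×4.14×90.2 = 96157.7 J > q₁, so all ice melts.
Energy balance: 257.5×4.14×(90.2 − T) = 27272 + 73.8×4.14×(T − 0)
1066.05(90.2 − T) = 27272 + 305.532 T
96157.7 − 27272 = 1371.582 T
T = 68885.7 / 1371.582 = 50.22 °C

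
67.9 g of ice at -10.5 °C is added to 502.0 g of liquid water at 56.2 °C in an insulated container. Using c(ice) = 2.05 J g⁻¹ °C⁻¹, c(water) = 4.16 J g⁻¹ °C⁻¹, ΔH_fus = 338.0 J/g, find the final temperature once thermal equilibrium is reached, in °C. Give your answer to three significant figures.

Heat to bring ice to 0 °C and melt it: q₁ = 67.9×2.05×10.5 + 67.9×338.0 = 24412 J
Heat the water can supply cooling to 0 °C: 502.0×4.16×56.2 = 117364 J > q₁, so all ice melts.
Energy balance: 502.0×4.16×(56.2 − T) = 24412 + 67.9×4.16×(T − 0)
2088.32(56.2 − T) = 24412 + 282.464 T
117364 − 24412 = 2370.784 T
T = 92952 / 2370.784 = 39.21 °C

T_f = 39.2 °C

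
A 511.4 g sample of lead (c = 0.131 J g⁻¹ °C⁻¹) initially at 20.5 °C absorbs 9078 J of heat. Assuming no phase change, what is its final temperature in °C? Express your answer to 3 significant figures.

ΔT = q / (m c) = 9078 / (511.4 × 0.131) = 135.5 °C
T_f = 20.5 + 135.5 = 156.0 °C

T_f = 156 °C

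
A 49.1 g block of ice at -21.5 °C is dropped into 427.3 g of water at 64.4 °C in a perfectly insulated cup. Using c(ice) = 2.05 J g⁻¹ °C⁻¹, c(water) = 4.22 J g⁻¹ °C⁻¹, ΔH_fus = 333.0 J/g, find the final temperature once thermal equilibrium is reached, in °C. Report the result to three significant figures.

T_f = 48.6 °C

Heat to bring ice to 0 °C and melt it: q₁ = 49.1×2.05×21.5 + 49.1×333.0 = 18514 J
Heat the water can supply cooling to 0 °C: 427.3×4.22×64.4 = 116126 J > q₁, so all ice melts.
Energy balance: 427.3×4.22×(64.4 − T) = 18514 + 49.1×4.22×(T − 0)
1803.206(64.4 − T) = 18514 + 207.202 T
116126 − 18514 = 2010.408 T
T = 97612 / 2010.408 = 48.55 °C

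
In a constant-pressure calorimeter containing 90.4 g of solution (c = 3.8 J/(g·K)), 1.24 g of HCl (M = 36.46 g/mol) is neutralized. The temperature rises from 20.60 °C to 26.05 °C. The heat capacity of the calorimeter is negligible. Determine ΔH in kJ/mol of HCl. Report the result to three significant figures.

ΔH = -55.0 kJ/mol

|ΔT| = |26.05 − 20.60| = 5.45 °C
|q_surr| = (90.4 × 3.8) × 5.45 = 343.52 × 5.45 = 1872 J
n(HCl) = 1.24 / 36.46 = 0.03401 mol
Temperature rose, so q_rxn = −|q_surr| = -1.872 kJ
ΔH = q_rxn / n = -55.04 kJ/mol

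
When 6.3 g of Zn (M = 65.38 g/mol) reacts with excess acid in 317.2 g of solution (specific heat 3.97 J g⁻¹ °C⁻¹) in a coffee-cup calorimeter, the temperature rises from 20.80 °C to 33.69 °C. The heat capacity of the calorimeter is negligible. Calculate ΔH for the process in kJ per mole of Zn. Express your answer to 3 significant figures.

ΔH = -168 kJ/mol

|ΔT| = |33.69 − 20.80| = 12.89 °C
|q_surr| = (317.2 × 3.97) × 12.89 = 1259.284 × 12.89 = 16230 J
n(Zn) = 6.3 / 65.38 = 0.09636 mol
Temperature rose, so q_rxn = −|q_surr| = -16.23 kJ
ΔH = q_rxn / n = -168.4 kJ/mol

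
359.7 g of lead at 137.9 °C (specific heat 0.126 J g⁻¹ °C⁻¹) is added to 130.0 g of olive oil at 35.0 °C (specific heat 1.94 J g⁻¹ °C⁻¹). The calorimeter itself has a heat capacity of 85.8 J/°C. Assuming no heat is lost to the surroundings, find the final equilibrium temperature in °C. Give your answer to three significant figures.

T_f = 47.2 °C

Heat lost by lead = heat gained by olive oil + calorimeter.
(359.7)(0.126)(137.9 − T) = [(130.0)(1.94) + 85.8](T − 35.0)
45.3222 (137.9 − T) = 338.0 (T − 35.0)
6249.9 − 45.3222 T = 338.0 T − 11830
18079.9 = 383.3222 T
T = 47.17 °C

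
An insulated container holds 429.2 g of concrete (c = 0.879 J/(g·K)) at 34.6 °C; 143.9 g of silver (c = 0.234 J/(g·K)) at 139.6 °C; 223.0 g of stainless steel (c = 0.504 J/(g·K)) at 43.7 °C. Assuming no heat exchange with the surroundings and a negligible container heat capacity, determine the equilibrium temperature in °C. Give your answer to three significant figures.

T_f = 43.3 °C

Σ mᵢcᵢ(T − Tᵢ) = 0  ⇒  T = Σ mᵢcᵢTᵢ / Σ mᵢcᵢ
Σ mᵢcᵢ = 429.2×0.879 + 143.9×0.234 + 223.0×0.504 = 523.3314
Σ mᵢcᵢTᵢ = 377.2668×34.6 + 33.6726×139.6 + 112.392×43.7 = 22666
T = 22666 / 523.3314 = 43.31 °C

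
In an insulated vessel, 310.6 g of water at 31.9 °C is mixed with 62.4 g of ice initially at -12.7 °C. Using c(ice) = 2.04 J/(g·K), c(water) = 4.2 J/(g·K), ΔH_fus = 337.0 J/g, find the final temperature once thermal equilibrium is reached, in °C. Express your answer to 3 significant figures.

T_f = 12.1 °C

Heat to bring ice to 0 °C and melt it: q₁ = 62.4×2.04×12.7 + 62.4×337.0 = 22645 J
Heat the water can supply cooling to 0 °C: 310.6×4.2×31.9 = 41614.2 J > q₁, so all ice melts.
Energy balance: 310.6×4.2×(31.9 − T) = 22645 + 62.4×4.2×(T − 0)
1304.52(31.9 − T) = 22645 + 262.08 T
41614.2 − 22645 = 1566.60 T
T = 18969.2 / 1566.60 = 12.11 °C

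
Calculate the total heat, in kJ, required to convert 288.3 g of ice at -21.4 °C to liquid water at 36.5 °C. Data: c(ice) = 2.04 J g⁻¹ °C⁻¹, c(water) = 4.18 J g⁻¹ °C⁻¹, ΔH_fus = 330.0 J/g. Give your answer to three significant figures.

q = 152 kJ

q1 (heat ice -21.4→0.0 °C): 288.3 × 2.04 × 21.4 = 12586 J
q2 (melt at 0 °C): 288.3 × 330.0 = 95139 J
q3 (heat water 0.0→36.5 °C): 288.3 × 4.18 × 36.5 = 43986 J
Total: 12586 + 95139 + 43986 = 151711 J = 152 kJ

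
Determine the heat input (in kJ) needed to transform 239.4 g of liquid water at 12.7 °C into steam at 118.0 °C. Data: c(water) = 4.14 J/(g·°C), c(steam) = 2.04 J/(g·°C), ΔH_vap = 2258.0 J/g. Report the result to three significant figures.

q = 636 kJ

q1 (heat water 12.7→100.0 °C): 239.4 × 4.14 × 87.3 = 86524 J
q2 (vaporize at 100 °C): 239.4 × 2258.0 = 540565 J
q3 (heat steam 100.0→118.0 °C): 239.4 × 2.04 × 18.0 = 8791 J
Total: 86524 + 540565 + 8791 = 635880 J = 636 kJ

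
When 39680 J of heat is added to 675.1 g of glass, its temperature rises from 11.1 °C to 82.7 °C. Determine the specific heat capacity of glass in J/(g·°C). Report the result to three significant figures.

c = 0.821 J/(g·°C)

c = q / (m ΔT) = 39680 / (675.1 × 71.6)
c = 39680 / 48337.16 = 0.821 J/(g·°C)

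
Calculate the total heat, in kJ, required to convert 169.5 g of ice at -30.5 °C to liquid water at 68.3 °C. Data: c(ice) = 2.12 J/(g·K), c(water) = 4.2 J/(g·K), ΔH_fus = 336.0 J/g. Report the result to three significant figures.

q = 117 kJ

q1 (heat ice -30.5→0.0 °C): 169.5 × 2.12 × 30.5 = 10960 J
q2 (melt at 0 °C): 169.5 × 336.0 = 56952 J
q3 (heat water 0.0→68.3 °C): 169.5 × 4.2 × 68.3 = 48623 J
Total: 10960 + 56952 + 48623 = 116535 J = 117 kJ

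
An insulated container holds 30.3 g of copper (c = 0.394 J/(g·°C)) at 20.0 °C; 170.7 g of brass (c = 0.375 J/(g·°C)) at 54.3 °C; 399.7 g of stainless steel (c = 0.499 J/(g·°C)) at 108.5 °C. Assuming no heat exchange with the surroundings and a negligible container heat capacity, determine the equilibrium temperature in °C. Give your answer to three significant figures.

T_f = 92.1 °C

Σ mᵢcᵢ(T − Tᵢ) = 0  ⇒  T = Σ mᵢcᵢTᵢ / Σ mᵢcᵢ
Σ mᵢcᵢ = 30.3×0.394 + 170.7×0.375 + 399.7×0.499 = 275.4010
Σ mᵢcᵢTᵢ = 11.9382×20.0 + 64.0125×54.3 + 199.4503×108.5 = 25355
T = 25355 / 275.4010 = 92.07 °C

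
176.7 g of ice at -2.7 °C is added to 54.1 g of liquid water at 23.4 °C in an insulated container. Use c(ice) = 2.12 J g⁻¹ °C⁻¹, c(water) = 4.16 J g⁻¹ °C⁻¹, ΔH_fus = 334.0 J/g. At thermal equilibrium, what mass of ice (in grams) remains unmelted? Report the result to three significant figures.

Heat to warm all ice to 0 °C: 176.7×2.12×2.7 = 1011.4 J
Heat released by water cooling to 0 °C: 54.1×4.16×23.4 = 5266.3 J
5266.3 J < 1011.4 + 176.7×334.0 = 60029.2 J, so not all ice melts; final T = 0 °C.
Heat left for melting: 5266.3 − 1011.4 = 4254.9 J
Mass melted = 4254.9 / 334.0 = 12.74 g
Ice remaining = 176.7 − 12.74 = 163.96 g

m_ice remaining = 164 g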